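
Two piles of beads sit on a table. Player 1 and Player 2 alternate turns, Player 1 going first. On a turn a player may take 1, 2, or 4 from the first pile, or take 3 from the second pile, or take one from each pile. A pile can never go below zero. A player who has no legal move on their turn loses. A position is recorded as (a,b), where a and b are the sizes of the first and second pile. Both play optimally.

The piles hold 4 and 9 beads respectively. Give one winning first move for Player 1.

Move to (2,9).

Work bottom-up. With no move the player to move loses. Otherwise the position is W if at least one move leads to an L position for the opponent, and L if every move leads to a W.
No move ever increases a pile, so every position that can arise here has a ≤ 4 and b ≤ 9; it is enough to label the cells with 0 ≤ a ≤ 4 and 0 ≤ b ≤ 9.
Every move lowers a or b (never raises either), so fill the grid row by row in increasing a, and left to right within a row: each cell's successors are then already labelled.
      b=0  b=1  b=2  b=3  b=4  b=5  b=6  b=7  b=8  b=9
a=0:    L    L    L    W    W    W    L    L    L    W
a=1:    W    W    W    W    L    L    W    W    W    W
a=2:    W    W    W    L    W    W    W    W    W    L
a=3:    L    L    L    W    W    W    L    L    L    W
a=4:    W    W    W    W    L    L    W    W    W    W
Cells with no legal move (terminal, hence L): (0,0), (0,1), (0,2).
The remaining L cells, each justified by listing all of its moves:
(0,6): the only move is to (0,3)(W), a W ⇒ L
(0,7): the only move is to (0,4)(W), a W ⇒ L
(0,8): the only move is to (0,5)(W), a W ⇒ L
(1,4): moves to (0,4)(W), (1,1)(W), (0,3)(W); every one is W ⇒ L
(1,5): moves to (0,5)(W), (1,2)(W), (0,4)(W); every one is W ⇒ L
(2,3): moves to (1,3)(W), (0,3)(W), (2,0)(W), (1,2)(W); every one is W ⇒ L
(2,9): moves to (1,9)(W), (0,9)(W), (2,6)(W), (1,8)(W); every one is W ⇒ L
(3,0): moves to (2,0)(W), (1,0)(W); every one is W ⇒ L
(3,1): moves to (2,1)(W), (1,1)(W), (2,0)(W); every one is W ⇒ L
(3,2): moves to (2,2)(W), (1,2)(W), (2,1)(W); every one is W ⇒ L
(3,6): moves to (2,6)(W), (1,6)(W), (3,3)(W), (2,5)(W); every one is W ⇒ L
(3,7): moves to (2,7)(W), (1,7)(W), (3,4)(W), (2,6)(W); every one is W ⇒ L
(3,8): moves to (2,8)(W), (1,8)(W), (3,5)(W), (2,7)(W); every one is W ⇒ L
(4,4): moves to (3,4)(W), (2,4)(W), (0,4)(W), (4,1)(W), (3,3)(W); every one is W ⇒ L
(4,5): moves to (3,5)(W), (2,5)(W), (0,5)(W), (4,2)(W), (3,4)(W); every one is W ⇒ L
Every other cell has at least one move into one of the L cells above, so it is W.
From (4,9), the L positions reachable in one move are: (2,9), (3,8). Any move reaching one of these is winning.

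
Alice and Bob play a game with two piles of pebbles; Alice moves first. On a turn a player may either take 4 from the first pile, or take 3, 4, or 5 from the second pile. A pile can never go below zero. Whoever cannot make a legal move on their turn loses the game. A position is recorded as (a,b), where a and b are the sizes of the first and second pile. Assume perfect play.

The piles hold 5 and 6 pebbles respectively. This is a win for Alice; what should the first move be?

Move to (5,3).

Compute win/loss labels from the base case upward. A position with no move is L. Any other position is W if it can reach an L in one move, else L.
No move ever increases a pile, so every position that can arise here has a ≤ 5 and b ≤ 6; it is enough to label the cells with 0 ≤ a ≤ 5 and 0 ≤ b ≤ 6.
Every move lowers a or b (never raises either), so fill the grid row by row in increasing a, and left to right within a row: each cell's successors are then already labelled.
      b=0  b=1  b=2  b=3  b=4  b=5  b=6
a=0:    L    L    L    W    W    W    W
a=1:    L    L    L    W    W    W    W
a=2:    L    L    L    W    W    W    W
a=3:    L    L    L    W    W    W    W
a=4:    W    W    W    L    L    L    W
a=5:    W    W    W    L    L    L    W
Cells with no legal move (terminal, hence L): (0,0), (0,1), (0,2), (1,0), (1,1), (1,2), (2,0), (2,1), (2,2), (3,0), (3,1), (3,2).
The remaining L cells, each justified by listing all of its moves:
(4,3): →(0,3)(W), (4,0)(W) — all W, so L
(4,4): →(0,4)(W), (4,1)(W), (4,0)(W) — all W, so L
(4,5): →(0,5)(W), (4,2)(W), (4,1)(W), (4,0)(W) — all W, so L
(5,3): →(1,3)(W), (5,0)(W) — all W, so L
(5,4): →(1,4)(W), (5,1)(W), (5,0)(W) — all W, so L
(5,5): →(1,5)(W), (5,2)(W), (5,1)(W), (5,0)(W) — all W, so L
Every other cell has at least one move into one of the L cells above, so it is W.
From (5,6), the L positions reachable in one move are: (5,3).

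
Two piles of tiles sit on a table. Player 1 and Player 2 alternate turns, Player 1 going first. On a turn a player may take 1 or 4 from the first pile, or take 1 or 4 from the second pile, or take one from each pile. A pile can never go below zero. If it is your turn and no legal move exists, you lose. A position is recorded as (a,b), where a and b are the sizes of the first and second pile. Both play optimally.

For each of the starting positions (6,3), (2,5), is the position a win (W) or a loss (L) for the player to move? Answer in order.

(6,3): L, (2,5): W

Label each position W (a win for the player to move) or L (a loss). A position with no legal move is L; any other position is W exactly when some move reaches an L, and L when every move reaches a W.
No move ever increases a pile, so every position that can arise here has a ≤ 6 and b ≤ 5; it is enough to label the cells with 0 ≤ a ≤ 6 and 0 ≤ b ≤ 5.
Every move lowers a or b (never raises either), so fill the grid row by row in increasing a, and left to right within a row: each cell's successors are then already labelled.
      b=0  b=1  b=2  b=3  b=4  b=5
a=0:    L    W    L    W    W    L
a=1:    W    W    W    W    L    W
a=2:    L    W    L    W    W    W
a=3:    W    W    W    W    L    W
a=4:    W    L    W    L    W    W
a=5:    L    W    W    W    W    L
a=6:    W    W    W    L    W    W
Cells with no legal move (terminal, hence L): (0,0).
The remaining L cells, each justified by listing all of its moves:
(0,2): the only move is to (0,1)(W), a W ⇒ L
(0,5): moves to (0,4)(W), (0,1)(W); every one is W ⇒ L
(1,4): moves to (0,4)(W), (1,3)(W), (1,0)(W), (0,3)(W); every one is W ⇒ L
(2,0): the only move is to (1,0)(W), a W ⇒ L
(2,2): moves to (1,2)(W), (2,1)(W), (1,1)(W); every one is W ⇒ L
(3,4): moves to (2,4)(W), (3,3)(W), (3,0)(W), (2,3)(W); every one is W ⇒ L
(4,1): moves to (3,1)(W), (0,1)(W), (4,0)(W), (3,0)(W); every one is W ⇒ L
(4,3): moves to (3,3)(W), (0,3)(W), (4,2)(W), (3,2)(W); every one is W ⇒ L
(5,0): moves to (4,0)(W), (1,0)(W); every one is W ⇒ L
(5,5): moves to (4,5)(W), (1,5)(W), (5,4)(W), (5,1)(W), (4,4)(W); every one is W ⇒ L
(6,3): moves to (5,3)(W), (2,3)(W), (6,2)(W), (5,2)(W); every one is W ⇒ L
Every other cell has at least one move into one of the L cells above, so it is W.
(6,3): one of the L cells justified above, so L
(2,5): the move to (1,4) reaches an L cell, so W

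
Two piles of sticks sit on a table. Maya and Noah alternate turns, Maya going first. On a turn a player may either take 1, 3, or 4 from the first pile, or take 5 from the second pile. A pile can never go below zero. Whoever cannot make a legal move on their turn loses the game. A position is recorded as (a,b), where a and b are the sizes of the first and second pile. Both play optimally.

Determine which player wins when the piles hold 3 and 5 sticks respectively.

Use the standard recursion: the mover loses at a terminal position; elsewhere, the mover wins exactly when some move hands the opponent an L position.
No move ever increases a pile, so every position that can arise here has a ≤ 3 and b ≤ 5; it is enough to label the cells with 0 ≤ a ≤ 3 and 0 ≤ b ≤ 5.
Every move lowers a or b (never raises either), so fill the grid row by row in increasing a, and left to right within a row: each cell's successors are then already labelled.
      b=0  b=1  b=2  b=3  b=4  b=5
a=0:    L    L    L    L    L    W
a=1:    W    W    W    W    W    L
a=2:    L    L    L    L    L    W
a=3:    W    W    W    W    W    L
Cells with no legal move (terminal, hence L): (0,0), (0,1), (0,2), (0,3), (0,4).
The remaining L cells, each justified by listing all of its moves:
(1,5): only reaches (0,5)(W), (1,0)(W), all W → L
(2,0): only reaches (1,0)(W), which is W → L
(2,1): only reaches (1,1)(W), which is W → L
(2,2): only reaches (1,2)(W), which is W → L
(2,3): only reaches (1,3)(W), which is W → L
(2,4): only reaches (1,4)(W), which is W → L
(3,5): only reaches (2,5)(W), (0,5)(W), (3,0)(W), all W → L
Every other cell has at least one move into one of the L cells above, so it is W.
Every move from (3,5) reaches a W position, so the mover loses.

Noah wins.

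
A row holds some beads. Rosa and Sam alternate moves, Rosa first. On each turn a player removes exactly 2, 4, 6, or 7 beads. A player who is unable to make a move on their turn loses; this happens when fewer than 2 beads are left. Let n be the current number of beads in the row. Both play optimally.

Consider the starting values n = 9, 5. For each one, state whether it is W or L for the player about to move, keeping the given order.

Build the W/L table. Terminal = L. A non-terminal position is W if it has a move to some L; otherwise it is L.
n=0: no move → L
n=1: no move → L
n=2: W (go to 0, an L position)
n=3: W (go to 1, an L position)
n=4: W (go to 0, an L position)
n=5: W (go to 1, an L position)
n=6: W (go to 0, an L position)
n=7: W (go to 1, an L position)
n=8: W (go to 1, an L position)
n=9: L (options 7(W), 5(W), 3(W), 2(W) are all W)

9: L, 5: W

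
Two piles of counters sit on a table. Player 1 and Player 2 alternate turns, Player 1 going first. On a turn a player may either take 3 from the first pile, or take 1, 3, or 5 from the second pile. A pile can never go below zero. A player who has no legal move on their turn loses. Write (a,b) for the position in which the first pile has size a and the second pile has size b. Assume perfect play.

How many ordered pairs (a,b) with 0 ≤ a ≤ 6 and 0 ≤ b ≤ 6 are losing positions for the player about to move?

Work bottom-up. With no move the player to move loses. Otherwise the position is W if at least one move leads to an L position for the opponent, and L if every move leads to a W.
Every move lowers a or b (never raises either), so fill the grid row by row in increasing a, and left to right within a row: each cell's successors are then already labelled.
      b=0  b=1  b=2  b=3  b=4  b=5  b=6
a=0:    L    W    L    W    L    W    L
a=1:    L    W    L    W    L    W    L
a=2:    L    W    L    W    L    W    L
a=3:    W    L    W    L    W    L    W
a=4:    W    L    W    L    W    L    W
a=5:    W    L    W    L    W    L    W
a=6:    L    W    L    W    L    W    L
Cells with no legal move (terminal, hence L): (0,0), (1,0), (2,0).
The remaining L cells, each justified by listing all of its moves:
(0,2): only reaches (0,1)(W), which is W → L
(0,4): only reaches (0,3)(W), (0,1)(W), all W → L
(0,6): only reaches (0,5)(W), (0,3)(W), (0,1)(W), all W → L
(1,2): only reaches (1,1)(W), which is W → L
(1,4): only reaches (1,3)(W), (1,1)(W), all W → L
(1,6): only reaches (1,5)(W), (1,3)(W), (1,1)(W), all W → L
(2,2): only reaches (2,1)(W), which is W → L
(2,4): only reaches (2,3)(W), (2,1)(W), all W → L
(2,6): only reaches (2,5)(W), (2,3)(W), (2,1)(W), all W → L
(3,1): only reaches (0,1)(W), (3,0)(W), all W → L
(3,3): only reaches (0,3)(W), (3,2)(W), (3,0)(W), all W → L
(3,5): only reaches (0,5)(W), (3,4)(W), (3,2)(W), (3,0)(W), all W → L
(4,1): only reaches (1,1)(W), (4,0)(W), all W → L
(4,3): only reaches (1,3)(W), (4,2)(W), (4,0)(W), all W → L
(4,5): only reaches (1,5)(W), (4,4)(W), (4,2)(W), (4,0)(W), all W → L
(5,1): only reaches (2,1)(W), (5,0)(W), all W → L
(5,3): only reaches (2,3)(W), (5,2)(W), (5,0)(W), all W → L
(5,5): only reaches (2,5)(W), (5,4)(W), (5,2)(W), (5,0)(W), all W → L
(6,0): only reaches (3,0)(W), which is W → L
(6,2): only reaches (3,2)(W), (6,1)(W), all W → L
(6,4): only reaches (3,4)(W), (6,3)(W), (6,1)(W), all W → L
(6,6): only reaches (3,6)(W), (6,5)(W), (6,3)(W), (6,1)(W), all W → L
Every other cell has at least one move into one of the L cells above, so it is W.
L cells per row: a=0: 4, a=1: 4, a=2: 4, a=3: 3, a=4: 3, a=5: 3, a=6: 4; total 25.

25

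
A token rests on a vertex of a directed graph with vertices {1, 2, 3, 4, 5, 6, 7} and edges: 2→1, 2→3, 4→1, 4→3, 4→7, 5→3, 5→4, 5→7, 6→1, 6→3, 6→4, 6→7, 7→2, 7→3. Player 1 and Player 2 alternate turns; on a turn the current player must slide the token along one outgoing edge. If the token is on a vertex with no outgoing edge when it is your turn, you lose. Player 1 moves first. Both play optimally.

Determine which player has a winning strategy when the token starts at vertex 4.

Label each position W (a win for the player to move) or L (a loss). A position with no legal move is L; any other position is W exactly when some move reaches an L, and L when every move reaches a W.
Every edge goes from a vertex to one that appears earlier in the order 1, 3, 2, 7, 4, 6, 5, so processing vertices in that order labels each vertex after all of its successors.
1: no outgoing edge → L
3: no outgoing edge → L
2: W (go to 3, an L position)
7: W (go to 3, an L position)
4: W (go to 3, an L position)
6: W (go to 3, an L position)
5: W (go to 3, an L position)
The starting position 4 is W: Player 1 should move to 3, handing over an L position.

Player 1 wins.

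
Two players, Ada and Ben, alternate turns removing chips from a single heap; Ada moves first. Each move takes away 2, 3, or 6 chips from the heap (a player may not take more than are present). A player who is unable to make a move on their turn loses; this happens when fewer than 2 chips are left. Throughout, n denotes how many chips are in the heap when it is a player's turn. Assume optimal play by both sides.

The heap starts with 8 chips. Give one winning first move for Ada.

Work bottom-up. With no move the player to move loses. Otherwise the position is W if at least one move leads to an L position for the opponent, and L if every move leads to a W.
n=0: no move → L
n=1: no move → L
n=2: reaches L-position 0 → W
n=3: reaches L-position 1 → W
n=4: reaches L-position 1 → W
n=5: only reaches 3(W), 2(W), all W → L
n=6: reaches L-position 0 → W
n=7: reaches L-position 5 → W
n=8: reaches L-position 5 → W
From 8, the L positions reachable in one move are: 5.

Remove 3, leaving 5.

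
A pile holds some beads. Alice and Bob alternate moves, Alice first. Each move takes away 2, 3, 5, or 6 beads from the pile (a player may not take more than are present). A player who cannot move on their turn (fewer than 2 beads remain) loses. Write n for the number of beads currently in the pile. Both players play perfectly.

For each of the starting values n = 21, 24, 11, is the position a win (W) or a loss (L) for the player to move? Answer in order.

21: W, 24: L, 11: W

Positions with no move are L. A position that does have a move is losing for the player to move precisely when every available move leads to a winning position for the opponent. Fill in the labels:
n=0: no move → L
n=1: no move → L
n=2: reaches L-position 0 → W
n=3: reaches L-position 1 → W
n=4: reaches L-position 1 → W
n=5: reaches L-position 0 → W
n=6: reaches L-position 1 → W
n=7: reaches L-position 1 → W
n=8: only reaches 6(W), 5(W), 3(W), 2(W), all W → L
n=9: only reaches 7(W), 6(W), 4(W), 3(W), all W → L
n=10: reaches L-position 8 → W
n=11: reaches L-position 9 → W
n=12: reaches L-position 9 → W
n=13: reaches L-position 8 → W
n=14: reaches L-position 9 → W
n=15: reaches L-position 9 → W
n=16: only reaches 14(W), 13(W), 11(W), 10(W), all W → L
n=17: only reaches 15(W), 14(W), 12(W), 11(W), all W → L
n=18: reaches L-position 16 → W
n=19: reaches L-position 17 → W
n=20: reaches L-position 17 → W
n=21: reaches L-position 16 → W
n=22: reaches L-position 17 → W
n=23: reaches L-position 17 → W
n=24: only reaches 22(W), 21(W), 19(W), 18(W), all W → L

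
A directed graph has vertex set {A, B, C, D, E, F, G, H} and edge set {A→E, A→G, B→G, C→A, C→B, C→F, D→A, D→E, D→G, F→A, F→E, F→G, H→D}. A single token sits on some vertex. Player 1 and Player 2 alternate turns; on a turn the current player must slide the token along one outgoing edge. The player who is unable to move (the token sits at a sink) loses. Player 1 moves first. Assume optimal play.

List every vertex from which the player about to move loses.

C, E, G, H

Label each position W (a win for the player to move) or L (a loss). A position with no legal move is L; any other position is W exactly when some move reaches an L, and L when every move reaches a W.
Every edge goes from a vertex to one that appears earlier in the order G, E, B, A, D, F, C, H, so processing vertices in that order labels each vertex after all of its successors.
G: no outgoing edge → L
E: no outgoing edge → L
B: →G(L), so W
A: →E(L), so W
D: →E(L), so W
F: →E(L), so W
C: →F(W), A(W), B(W) — all W, so L
H: →D(W) only, which is W, so L
Reading off the rows marked L gives the requested list; there are 4 such vertices.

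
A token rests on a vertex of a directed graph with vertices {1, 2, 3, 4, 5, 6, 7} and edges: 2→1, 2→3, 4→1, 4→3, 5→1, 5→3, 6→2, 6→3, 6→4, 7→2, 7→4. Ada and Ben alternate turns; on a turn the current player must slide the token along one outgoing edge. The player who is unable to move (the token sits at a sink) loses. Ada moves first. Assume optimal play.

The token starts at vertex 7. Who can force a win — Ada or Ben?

Ben wins.

Work bottom-up. With no move the player to move loses. Otherwise the position is W if at least one move leads to an L position for the opponent, and L if every move leads to a W.
Every edge goes from a vertex to one that appears earlier in the order 1, 3, 4, 2, 7, 6, 5, so processing vertices in that order labels each vertex after all of its successors.
1: no outgoing edge → L
3: no outgoing edge → L
4: →3(L), so W
2: →3(L), so W
7: →2(W), 4(W) — all W, so L
6: →3(L), so W
5: →3(L), so W
The starting position 7 is L: whatever Ada does, the opponent receives a W position.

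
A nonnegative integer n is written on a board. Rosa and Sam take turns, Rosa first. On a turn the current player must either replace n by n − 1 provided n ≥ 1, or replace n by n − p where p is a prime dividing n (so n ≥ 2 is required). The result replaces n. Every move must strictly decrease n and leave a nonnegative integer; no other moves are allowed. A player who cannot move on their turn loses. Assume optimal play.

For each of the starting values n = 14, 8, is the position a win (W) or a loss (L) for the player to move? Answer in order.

Work bottom-up. With no move the player to move loses. Otherwise the position is W if at least one move leads to an L position for the opponent, and L if every move leads to a W.
n=0: no move → L
n=1: W (go to 0, an L position)
n=2: W (go to 0, an L position)
n=3: W (go to 0, an L position)
n=4: L (options 2(W), 3(W) are all W)
n=5: W (go to 0, an L position)
n=6: W (go to 4, an L position)
n=7: W (go to 0, an L position)
n=8: L (options 6(W), 7(W) are all W)
n=9: W (go to 8, an L position)
n=10: W (go to 8, an L position)
n=11: W (go to 0, an L position)
n=12: L (options 9(W), 10(W), 11(W) are all W)
n=13: W (go to 0, an L position)
n=14: W (go to 12, an L position)

14: W, 8: L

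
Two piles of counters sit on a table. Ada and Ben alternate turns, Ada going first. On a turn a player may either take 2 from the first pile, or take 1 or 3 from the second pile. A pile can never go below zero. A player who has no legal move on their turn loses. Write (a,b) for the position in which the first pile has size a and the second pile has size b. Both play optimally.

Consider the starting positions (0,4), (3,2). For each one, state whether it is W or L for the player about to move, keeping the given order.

Classify positions by backward induction: terminal positions (no move available) are L. From any other position, the mover wins iff some move reaches an L.
No move ever increases a pile, so every position that can arise here has a ≤ 3 and b ≤ 4; it is enough to label the cells with 0 ≤ a ≤ 3 and 0 ≤ b ≤ 4.
Every move lowers a or b (never raises either), so fill the grid row by row in increasing a, and left to right within a row: each cell's successors are then already labelled.
      b=0  b=1  b=2  b=3  b=4
a=0:    L    W    L    W    L
a=1:    L    W    L    W    L
a=2:    W    L    W    L    W
a=3:    W    L    W    L    W
Cells with no legal move (terminal, hence L): (0,0), (1,0).
The remaining L cells, each justified by listing all of its moves:
(0,2): only reaches (0,1)(W), which is W → L
(0,4): only reaches (0,3)(W), (0,1)(W), all W → L
(1,2): only reaches (1,1)(W), which is W → L
(1,4): only reaches (1,3)(W), (1,1)(W), all W → L
(2,1): only reaches (0,1)(W), (2,0)(W), all W → L
(2,3): only reaches (0,3)(W), (2,2)(W), (2,0)(W), all W → L
(3,1): only reaches (1,1)(W), (3,0)(W), all W → L
(3,3): only reaches (1,3)(W), (3,2)(W), (3,0)(W), all W → L
Every other cell has at least one move into one of the L cells above, so it is W.
(0,4): one of the L cells justified above, so L
(3,2): the move to (1,2) reaches an L cell, so W

(0,4): L, (3,2): W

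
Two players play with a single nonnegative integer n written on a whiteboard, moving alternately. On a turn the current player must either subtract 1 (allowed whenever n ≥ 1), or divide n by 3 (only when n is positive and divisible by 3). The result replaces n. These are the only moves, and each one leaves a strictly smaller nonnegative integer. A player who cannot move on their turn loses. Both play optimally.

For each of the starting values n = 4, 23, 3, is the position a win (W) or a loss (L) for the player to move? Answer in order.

4: L, 23: W, 3: W

Positions with no move are L. A position that does have a move is losing for the player to move precisely when every available move leads to a winning position for the opponent. Fill in the labels:
n=0: no move → L
n=1: reaches L-position 0 → W
n=2: only reaches 1(W), which is W → L
n=3: reaches L-position 2 → W
n=4: only reaches 3(W), which is W → L
n=5: reaches L-position 4 → W
n=6: reaches L-position 2 → W
n=7: only reaches 6(W), which is W → L
n=8: reaches L-position 7 → W
n=9: only reaches 3(W), 8(W), all W → L
n=10: reaches L-position 9 → W
n=11: only reaches 10(W), which is W → L
n=12: reaches L-position 4 → W
n=13: only reaches 12(W), which is W → L
n=14: reaches L-position 13 → W
n=15: only reaches 5(W), 14(W), all W → L
n=16: reaches L-position 15 → W
n=17: only reaches 16(W), which is W → L
n=18: reaches L-position 17 → W
n=19: only reaches 18(W), which is W → L
n=20: reaches L-position 19 → W
n=21: reaches L-position 7 → W
n=22: only reaches 21(W), which is W → L
n=23: reaches L-position 22 → W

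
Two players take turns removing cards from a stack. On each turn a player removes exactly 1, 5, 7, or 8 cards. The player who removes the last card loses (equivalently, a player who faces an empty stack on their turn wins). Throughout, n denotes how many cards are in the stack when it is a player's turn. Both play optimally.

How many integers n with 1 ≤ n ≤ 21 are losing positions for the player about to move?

Build the W/L table. Terminal = W. A non-terminal position is W if it has a move to some L; otherwise it is L.
n=0: no move; the opponent has just taken the last card and therefore loses → W
n=1: the only move is to 0(W), a W ⇒ L
n=2: can move to 1, which is L ⇒ W
n=3: the only move is to 2(W), a W ⇒ L
n=4: can move to 3, which is L ⇒ W
n=5: moves to 4(W), 0(W); every one is W ⇒ L
n=6: can move to 5, which is L ⇒ W
n=7: moves to 6(W), 2(W), 0(W); every one is W ⇒ L
n=8: can move to 7, which is L ⇒ W
n=9: can move to 1, which is L ⇒ W
n=10: can move to 5, which is L ⇒ W
n=11: can move to 3, which is L ⇒ W
n=12: can move to 7, which is L ⇒ W
n=13: can move to 5, which is L ⇒ W
n=14: can move to 7, which is L ⇒ W
n=15: can move to 7, which is L ⇒ W
n=16: moves to 15(W), 11(W), 9(W), 8(W); every one is W ⇒ L
n=17: can move to 16, which is L ⇒ W
n=18: moves to 17(W), 13(W), 11(W), 10(W); every one is W ⇒ L
n=19: can move to 18, which is L ⇒ W
n=20: moves to 19(W), 15(W), 13(W), 12(W); every one is W ⇒ L
n=21: can move to 20, which is L ⇒ W
L entries with 1 ≤ n ≤ 21 (the range starts at n=1): n = 1, 3, 5, 7, 16, 18, 20; that makes 7.

7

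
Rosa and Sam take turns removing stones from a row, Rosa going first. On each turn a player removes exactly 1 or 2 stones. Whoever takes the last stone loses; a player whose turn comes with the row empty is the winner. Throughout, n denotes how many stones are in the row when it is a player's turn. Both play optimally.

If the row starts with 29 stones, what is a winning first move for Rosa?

Use the standard recursion: the mover wins at a terminal position; elsewhere, the mover wins exactly when some move hands the opponent an L position.
n=0: no move; the opponent has just taken the last stone and therefore loses → W
n=1: only reaches 0(W), which is W → L
n=2: reaches L-position 1 → W
n=3: reaches L-position 1 → W
n=4: only reaches 3(W), 2(W), all W → L
n=5: reaches L-position 4 → W
n=6: reaches L-position 4 → W
n=7: only reaches 6(W), 5(W), all W → L
n=8: reaches L-position 7 → W
n=9: reaches L-position 7 → W
n=10: only reaches 9(W), 8(W), all W → L
n=11: reaches L-position 10 → W
n=12: reaches L-position 10 → W
n=13: only reaches 12(W), 11(W), all W → L
n=14: reaches L-position 13 → W
n=15: reaches L-position 13 → W
n=16: only reaches 15(W), 14(W), all W → L
n=17: reaches L-position 16 → W
n=18: reaches L-position 16 → W
n=19: only reaches 18(W), 17(W), all W → L
n=20: reaches L-position 19 → W
n=21: reaches L-position 19 → W
n=22: only reaches 21(W), 20(W), all W → L
n=23: reaches L-position 22 → W
n=24: reaches L-position 22 → W
n=25: only reaches 24(W), 23(W), all W → L
n=26: reaches L-position 25 → W
n=27: reaches L-position 25 → W
n=28: only reaches 27(W), 26(W), all W → L
n=29: reaches L-position 28 → W
From 29, the L positions reachable in one move are: 28.

Remove 1, leaving 28.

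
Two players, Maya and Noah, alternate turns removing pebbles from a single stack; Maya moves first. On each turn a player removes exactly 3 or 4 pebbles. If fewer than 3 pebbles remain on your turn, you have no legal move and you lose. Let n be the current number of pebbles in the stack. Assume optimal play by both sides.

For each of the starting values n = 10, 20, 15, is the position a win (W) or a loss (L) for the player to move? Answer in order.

Work bottom-up. With no move the player to move loses. Otherwise the position is W if at least one move leads to an L position for the opponent, and L if every move leads to a W.
n=0: no move → L
n=1: no move → L
n=2: no move → L
n=3: reaches L-position 0 → W
n=4: reaches L-position 1 → W
n=5: reaches L-position 2 → W
n=6: reaches L-position 2 → W
n=7: only reaches 4(W), 3(W), all W → L
n=8: only reaches 5(W), 4(W), all W → L
n=9: only reaches 6(W), 5(W), all W → L
n=10: reaches L-position 7 → W
n=11: reaches L-position 8 → W
n=12: reaches L-position 9 → W
n=13: reaches L-position 9 → W
n=14: only reaches 11(W), 10(W), all W → L
n=15: only reaches 12(W), 11(W), all W → L
n=16: only reaches 13(W), 12(W), all W → L
n=17: reaches L-position 14 → W
n=18: reaches L-position 15 → W
n=19: reaches L-position 16 → W
n=20: reaches L-position 16 → W

10: W, 20: W, 15: L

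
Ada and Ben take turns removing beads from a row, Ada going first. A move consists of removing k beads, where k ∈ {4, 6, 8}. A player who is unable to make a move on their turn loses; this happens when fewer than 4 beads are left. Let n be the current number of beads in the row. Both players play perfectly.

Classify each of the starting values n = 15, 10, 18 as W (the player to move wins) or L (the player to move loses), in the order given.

Compute win/loss labels from the base case upward. A position with no move is L. Any other position is W if it can reach an L in one move, else L.
n=0: no move → L
n=1: no move → L
n=2: no move → L
n=3: no move → L
n=4: →0(L), so W
n=5: →1(L), so W
n=6: →2(L), so W
n=7: →3(L), so W
n=8: →2(L), so W
n=9: →3(L), so W
n=10: →2(L), so W
n=11: →3(L), so W
n=12: →8(W), 6(W), 4(W) — all W, so L
n=13: →9(W), 7(W), 5(W) — all W, so L
n=14: →10(W), 8(W), 6(W) — all W, so L
n=15: →11(W), 9(W), 7(W) — all W, so L
n=16: →12(L), so W
n=17: →13(L), so W
n=18: →14(L), so W

15: L, 10: W, 18: W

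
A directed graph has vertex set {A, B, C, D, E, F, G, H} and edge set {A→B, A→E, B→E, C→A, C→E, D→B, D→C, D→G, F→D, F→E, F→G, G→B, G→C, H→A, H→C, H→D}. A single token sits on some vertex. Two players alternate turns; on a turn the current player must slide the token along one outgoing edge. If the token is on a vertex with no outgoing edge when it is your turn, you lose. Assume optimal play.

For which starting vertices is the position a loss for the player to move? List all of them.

E, G, H

Build the W/L table. Terminal = L. A non-terminal position is W if it has a move to some L; otherwise it is L.
Every edge goes from a vertex to one that appears earlier in the order E, B, A, C, G, D, F, H, so processing vertices in that order labels each vertex after all of its successors.
E: no outgoing edge → L
B: reaches L-position E → W
A: reaches L-position E → W
C: reaches L-position E → W
G: only reaches C(W), B(W), all W → L
D: reaches L-position G → W
F: reaches L-position G → W
H: only reaches D(W), C(W), A(W), all W → L
Reading off the rows marked L gives the requested list; there are 3 such vertices.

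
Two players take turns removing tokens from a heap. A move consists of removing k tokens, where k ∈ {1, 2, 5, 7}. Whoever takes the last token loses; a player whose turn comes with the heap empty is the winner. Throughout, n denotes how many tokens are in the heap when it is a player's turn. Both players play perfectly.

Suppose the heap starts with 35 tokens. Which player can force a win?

Build the W/L table. Terminal = W. A non-terminal position is W if it has a move to some L; otherwise it is L.
n=0: no move; the opponent has just taken the last token and therefore loses → W
n=1: →0(W) only, which is W, so L
n=2: →1(L), so W
n=3: →1(L), so W
n=4: →3(W), 2(W) — all W, so L
n=5: →4(L), so W
n=6: →4(L), so W
n=7: →6(W), 5(W), 2(W), 0(W) — all W, so L
n=8: →7(L), so W
n=9: →7(L), so W
n=10: →9(W), 8(W), 5(W), 3(W) — all W, so L
n=11: →10(L), so W
n=12: →10(L), so W
n=13: →12(W), 11(W), 8(W), 6(W) — all W, so L
n=14: →13(L), so W
n=15: →13(L), so W
n=16: →15(W), 14(W), 11(W), 9(W) — all W, so L
n=17: →16(L), so W
n=18: →16(L), so W
n=19: →18(W), 17(W), 14(W), 12(W) — all W, so L
n=20: →19(L), so W
n=21: →19(L), so W
n=22: →21(W), 20(W), 17(W), 15(W) — all W, so L
n=23: →22(L), so W
n=24: →22(L), so W
n=25: →24(W), 23(W), 20(W), 18(W) — all W, so L
n=26: →25(L), so W
n=27: →25(L), so W
n=28: →27(W), 26(W), 23(W), 21(W) — all W, so L
n=29: →28(L), so W
n=30: →28(L), so W
n=31: →30(W), 29(W), 26(W), 24(W) — all W, so L
n=32: →31(L), so W
n=33: →31(L), so W
n=34: →33(W), 32(W), 29(W), 27(W) — all W, so L
n=35: →34(L), so W
From 35 the player to move can remove 1, leaving 34, reaching an L position.

The first player wins.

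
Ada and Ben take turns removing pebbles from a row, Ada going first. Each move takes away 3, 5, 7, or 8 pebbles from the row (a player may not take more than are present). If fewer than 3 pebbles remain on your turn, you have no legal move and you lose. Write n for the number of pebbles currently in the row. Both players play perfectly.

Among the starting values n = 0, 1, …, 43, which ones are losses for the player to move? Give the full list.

0, 1, 2, 11, 12, 13, 22, 23, 24, 33, 34, 35

Positions with no move are L. A position that does have a move is losing for the player to move precisely when every available move leads to a winning position for the opponent. Fill in the labels:
n=0: no move → L
n=1: no move → L
n=2: no move → L
n=3: reaches L-position 0 → W
n=4: reaches L-position 1 → W
n=5: reaches L-position 2 → W
n=6: reaches L-position 1 → W
n=7: reaches L-position 2 → W
n=8: reaches L-position 1 → W
n=9: reaches L-position 2 → W
n=10: reaches L-position 2 → W
n=11: only reaches 8(W), 6(W), 4(W), 3(W), all W → L
n=12: only reaches 9(W), 7(W), 5(W), 4(W), all W → L
n=13: only reaches 10(W), 8(W), 6(W), 5(W), all W → L
n=14: reaches L-position 11 → W
n=15: reaches L-position 12 → W
n=16: reaches L-position 13 → W
n=17: reaches L-position 12 → W
n=18: reaches L-position 13 → W
n=19: reaches L-position 12 → W
n=20: reaches L-position 13 → W
n=21: reaches L-position 13 → W
n=22: only reaches 19(W), 17(W), 15(W), 14(W), all W → L
n=23: only reaches 20(W), 18(W), 16(W), 15(W), all W → L
n=24: only reaches 21(W), 19(W), 17(W), 16(W), all W → L
n=25: reaches L-position 22 → W
n=26: reaches L-position 23 → W
n=27: reaches L-position 24 → W
n=28: reaches L-position 23 → W
n=29: reaches L-position 24 → W
n=30: reaches L-position 23 → W
n=31: reaches L-position 24 → W
n=32: reaches L-position 24 → W
n=33: only reaches 30(W), 28(W), 26(W), 25(W), all W → L
n=34: only reaches 31(W), 29(W), 27(W), 26(W), all W → L
n=35: only reaches 32(W), 30(W), 28(W), 27(W), all W → L
n=36: reaches L-position 33 → W
n=37: reaches L-position 34 → W
n=38: reaches L-position 35 → W
n=39: reaches L-position 34 → W
n=40: reaches L-position 35 → W
n=41: reaches L-position 34 → W
n=42: reaches L-position 35 → W
n=43: reaches L-position 35 → W
The losing starting values of n are exactly the entries labelled L in this table (12 of them).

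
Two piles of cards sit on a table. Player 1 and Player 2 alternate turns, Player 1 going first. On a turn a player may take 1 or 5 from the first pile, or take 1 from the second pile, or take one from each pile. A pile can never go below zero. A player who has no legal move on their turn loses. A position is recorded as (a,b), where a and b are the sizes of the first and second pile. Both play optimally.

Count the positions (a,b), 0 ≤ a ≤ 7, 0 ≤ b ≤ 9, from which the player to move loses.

Use the standard recursion: the mover loses at a terminal position; elsewhere, the mover wins exactly when some move hands the opponent an L position.
Every move lowers a or b (never raises either), so fill the grid row by row in increasing a, and left to right within a row: each cell's successors are then already labelled.
      b=0  b=1  b=2  b=3  b=4  b=5  b=6  b=7  b=8  b=9
a=0:    L    W    L    W    L    W    L    W    L    W
a=1:    W    W    W    W    W    W    W    W    W    W
a=2:    L    W    L    W    L    W    L    W    L    W
a=3:    W    W    W    W    W    W    W    W    W    W
a=4:    L    W    L    W    L    W    L    W    L    W
a=5:    W    W    W    W    W    W    W    W    W    W
a=6:    L    W    L    W    L    W    L    W    L    W
a=7:    W    W    W    W    W    W    W    W    W    W
Cells with no legal move (terminal, hence L): (0,0).
The remaining L cells, each justified by listing all of its moves:
(0,2): the only move is to (0,1)(W), a W ⇒ L
(0,4): the only move is to (0,3)(W), a W ⇒ L
(0,6): the only move is to (0,5)(W), a W ⇒ L
(0,8): the only move is to (0,7)(W), a W ⇒ L
(2,0): the only move is to (1,0)(W), a W ⇒ L
(2,2): moves to (1,2)(W), (2,1)(W), (1,1)(W); every one is W ⇒ L
(2,4): moves to (1,4)(W), (2,3)(W), (1,3)(W); every one is W ⇒ L
(2,6): moves to (1,6)(W), (2,5)(W), (1,5)(W); every one is W ⇒ L
(2,8): moves to (1,8)(W), (2,7)(W), (1,7)(W); every one is W ⇒ L
(4,0): the only move is to (3,0)(W), a W ⇒ L
(4,2): moves to (3,2)(W), (4,1)(W), (3,1)(W); every one is W ⇒ L
(4,4): moves to (3,4)(W), (4,3)(W), (3,3)(W); every one is W ⇒ L
(4,6): moves to (3,6)(W), (4,5)(W), (3,5)(W); every one is W ⇒ L
(4,8): moves to (3,8)(W), (4,7)(W), (3,7)(W); every one is W ⇒ L
(6,0): moves to (5,0)(W), (1,0)(W); every one is W ⇒ L
(6,2): moves to (5,2)(W), (1,2)(W), (6,1)(W), (5,1)(W); every one is W ⇒ L
(6,4): moves to (5,4)(W), (1,4)(W), (6,3)(W), (5,3)(W); every one is W ⇒ L
(6,6): moves to (5,6)(W), (1,6)(W), (6,5)(W), (5,5)(W); every one is W ⇒ L
(6,8): moves to (5,8)(W), (1,8)(W), (6,7)(W), (5,7)(W); every one is W ⇒ L
Every other cell has at least one move into one of the L cells above, so it is W.
L cells per row: a=0: 5, a=1: 0, a=2: 5, a=3: 0, a=4: 5, a=5: 0, a=6: 5, a=7: 0; total 20.

20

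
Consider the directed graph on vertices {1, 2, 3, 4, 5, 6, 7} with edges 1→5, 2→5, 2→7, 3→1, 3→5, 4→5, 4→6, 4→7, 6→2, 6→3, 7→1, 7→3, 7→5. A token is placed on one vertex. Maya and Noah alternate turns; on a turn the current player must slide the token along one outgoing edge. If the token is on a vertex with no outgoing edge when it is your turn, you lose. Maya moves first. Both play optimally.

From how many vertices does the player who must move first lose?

Build the W/L table. Terminal = L. A non-terminal position is W if it has a move to some L; otherwise it is L.
Every edge goes from a vertex to one that appears earlier in the order 5, 1, 3, 7, 2, 6, 4, so processing vertices in that order labels each vertex after all of its successors.
5: no outgoing edge → L
1: reaches L-position 5 → W
3: reaches L-position 5 → W
7: reaches L-position 5 → W
2: reaches L-position 5 → W
6: only reaches 2(W), 3(W), all W → L
4: reaches L-position 6 → W
The L vertices are 5, 6; that is 2 in all.

2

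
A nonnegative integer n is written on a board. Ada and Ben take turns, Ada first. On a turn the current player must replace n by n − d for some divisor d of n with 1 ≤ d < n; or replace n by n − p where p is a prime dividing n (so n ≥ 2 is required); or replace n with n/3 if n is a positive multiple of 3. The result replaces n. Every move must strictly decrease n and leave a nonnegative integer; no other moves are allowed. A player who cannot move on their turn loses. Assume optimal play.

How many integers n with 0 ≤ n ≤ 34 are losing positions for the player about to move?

Use the standard recursion: the mover loses at a terminal position; elsewhere, the mover wins exactly when some move hands the opponent an L position.
n=0: no move → L
n=1: no move → L
n=2: reaches L-position 0 → W
n=3: reaches L-position 0 → W
n=4: only reaches 2(W), 3(W), all W → L
n=5: reaches L-position 0 → W
n=6: reaches L-position 4 → W
n=7: reaches L-position 0 → W
n=8: reaches L-position 4 → W
n=9: only reaches 3(W), 6(W), 8(W), all W → L
n=10: reaches L-position 9 → W
n=11: reaches L-position 0 → W
n=12: reaches L-position 4 → W
n=13: reaches L-position 0 → W
n=14: only reaches 7(W), 12(W), 13(W), all W → L
n=15: reaches L-position 14 → W
n=16: reaches L-position 14 → W
n=17: reaches L-position 0 → W
n=18: reaches L-position 9 → W
n=19: reaches L-position 0 → W
n=20: only reaches 10(W), 15(W), 16(W), 18(W), 19(W), all W → L
n=21: reaches L-position 14 → W
n=22: reaches L-position 20 → W
n=23: reaches L-position 0 → W
n=24: reaches L-position 20 → W
n=25: reaches L-position 20 → W
n=26: only reaches 13(W), 24(W), 25(W), all W → L
n=27: reaches L-position 9 → W
n=28: reaches L-position 14 → W
n=29: reaches L-position 0 → W
n=30: reaches L-position 20 → W
n=31: reaches L-position 0 → W
n=32: only reaches 16(W), 24(W), 28(W), 30(W), 31(W), all W → L
n=33: reaches L-position 32 → W
n=34: reaches L-position 32 → W
L entries with 0 ≤ n ≤ 34: n = 0, 1, 4, 9, 14, 20, 26, 32; that makes 8.

8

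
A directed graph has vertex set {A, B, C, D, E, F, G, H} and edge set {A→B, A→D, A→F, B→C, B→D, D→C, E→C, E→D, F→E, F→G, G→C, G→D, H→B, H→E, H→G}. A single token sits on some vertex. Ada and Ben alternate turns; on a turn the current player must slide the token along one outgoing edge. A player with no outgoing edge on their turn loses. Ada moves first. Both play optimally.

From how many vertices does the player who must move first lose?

3

Label each position W (a win for the player to move) or L (a loss). A position with no legal move is L; any other position is W exactly when some move reaches an L, and L when every move reaches a W.
Every edge goes from a vertex to one that appears earlier in the order C, D, E, G, F, B, A, H, so processing vertices in that order labels each vertex after all of its successors.
C: no outgoing edge → L
D: W (go to C, an L position)
E: W (go to C, an L position)
G: W (go to C, an L position)
F: L (options G(W), E(W) are all W)
B: W (go to C, an L position)
A: W (go to F, an L position)
H: L (options B(W), G(W), E(W) are all W)
The L vertices are C, F, H; that is 3 in all.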